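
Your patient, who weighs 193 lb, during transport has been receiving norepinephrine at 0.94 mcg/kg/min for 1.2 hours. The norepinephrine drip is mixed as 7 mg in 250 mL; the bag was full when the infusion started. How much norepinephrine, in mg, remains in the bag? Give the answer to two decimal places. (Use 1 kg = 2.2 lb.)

Weight = 193 lb ÷ 2.2 lb/kg = 87.72727 kg
Dose = 0.94 mcg/kg/min × 87.72727 kg = 82.46364 mcg/min
82.46364 mcg/min × 60 min/hr = 4947.818 mcg/hr
Concentration = 7 mg ÷ 250 mL = 0.028 mg/mL = 28 mcg/mL
Rate = 4947.818 mcg/hr ÷ 28 mcg/mL = 176.7078 mL/hr
Volume infused = 176.7078 mL/hr × 1.2 hr = 212.0494 mL
Volume remaining = 250 − 212.0494 = 37.95065 mL
Drug remaining = 37.95065 mL × 28 mcg/mL = 1062.618 mcg = 1.062618 mg

1.06 mg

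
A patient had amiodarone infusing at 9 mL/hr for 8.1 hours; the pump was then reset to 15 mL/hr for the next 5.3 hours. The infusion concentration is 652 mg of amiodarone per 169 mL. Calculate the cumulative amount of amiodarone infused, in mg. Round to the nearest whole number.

588 mg

Concentration = 652 mg ÷ 169 mL = 3.857988 mg/mL
Stage 1: 9 mL/hr × 8.1 hr = 72.9 mL → 72.9 mL × 3.857988 mg/mL = 281.2473 mg
Stage 2: 15 mL/hr × 5.3 hr = 79.5 mL → 79.5 mL × 3.857988 mg/mL = 306.7101 mg
Total = 281.2473 + 306.7101 = 587.9574 mg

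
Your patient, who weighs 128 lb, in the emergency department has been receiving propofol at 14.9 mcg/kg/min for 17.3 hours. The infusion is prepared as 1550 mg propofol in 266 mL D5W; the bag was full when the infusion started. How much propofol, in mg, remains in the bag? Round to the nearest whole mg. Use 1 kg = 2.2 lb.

Weight = 128 lb ÷ 2.2 lb/kg = 58.18182 kg
Dose = 14.9 mcg/kg/min × 58.18182 kg = 866.9091 mcg/min
866.9091 mcg/min × 60 min/hr = 52014.55 mcg/hr
Concentration = 1550 mg ÷ 266 mL = 5.827068 mg/mL = 5827.068 mcg/mL
Rate = 52014.55 mcg/hr ÷ 5827.068 mcg/mL = 8.926367 mL/hr
Volume infused = 8.926367 mL/hr × 17.3 hr = 154.4262 mL
Volume remaining = 266 − 154.4262 = 111.5738 mL
Drug remaining = 111.5738 mL × 5827.068 mcg/mL = 650148.4 mcg = 650.1484 mg

650 mg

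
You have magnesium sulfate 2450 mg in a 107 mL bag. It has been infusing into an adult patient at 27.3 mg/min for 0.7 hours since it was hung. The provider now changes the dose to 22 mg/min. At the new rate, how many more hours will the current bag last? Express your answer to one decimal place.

1.0 hours

Initial rate:
27.3 mg/min × 60 min/hr = 1638 mg/hr
Concentration = 2450 mg ÷ 107 mL = 22.8972 mg/mL
Rate = 1638 mg/hr ÷ 22.8972 mg/mL = 71.53714 mL/hr
Volume infused so far = 71.53714 mL/hr × 0.7 hr = 50.076 mL
Volume remaining = 107 − 50.076 = 56.924 mL
New rate:
22 mg/min × 60 min/hr = 1320 mg/hr
Rate = 1320 mg/hr ÷ 22.8972 mg/mL = 57.64898 mL/hr
Time remaining = 56.924 mL ÷ 57.64898 mL/hr = 0.9874242 hr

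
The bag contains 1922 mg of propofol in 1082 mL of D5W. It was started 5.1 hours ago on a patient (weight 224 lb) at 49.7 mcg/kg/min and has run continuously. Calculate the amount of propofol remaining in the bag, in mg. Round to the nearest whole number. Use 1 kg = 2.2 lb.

Weight = 224 lb ÷ 2.2 lb/kg = 101.8182 kg
Dose = 49.7 mcg/kg/min × 101.8182 kg = 5060.364 mcg/min
5060.364 mcg/min × 60 min/hr = 303621.8 mcg/hr
Concentration = 1922 mg ÷ 1082 mL = 1.77634 mg/mL = 1776.34 mcg/mL
Rate = 303621.8 mcg/hr ÷ 1776.34 mcg/mL = 170.9255 mL/hr
Volume infused = 170.9255 mL/hr × 5.1 hr = 871.72 mL
Volume remaining = 1082 − 871.72 = 210.28 mL
Drug remaining = 210.28 mL × 1776.34 mcg/mL = 373528.7 mcg = 373.5287 mg

374 mg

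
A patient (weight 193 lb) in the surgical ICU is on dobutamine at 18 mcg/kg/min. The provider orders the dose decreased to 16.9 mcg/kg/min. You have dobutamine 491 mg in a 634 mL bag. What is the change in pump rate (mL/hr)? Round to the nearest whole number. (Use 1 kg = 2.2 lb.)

At the current dose:
Weight = 193 lb ÷ 2.2 lb/kg = 87.72727 kg
Dose = 18 mcg/kg/min × 87.72727 kg = 1579.091 mcg/min
1579.091 mcg/min × 60 min/hr = 94745.45 mcg/hr
Concentration = 491 mg ÷ 634 mL = 0.7744479 mg/mL = 774.4479 mcg/mL
Rate = 94745.45 mcg/hr ÷ 774.4479 mcg/mL = 122.3393 mL/hr
At the new dose:
Dose = 16.9 mcg/kg/min × 87.72727 kg = 1482.591 mcg/min
1482.591 mcg/min × 60 min/hr = 88955.45 mcg/hr
Rate = 88955.45 mcg/hr ÷ 774.4479 mcg/mL = 114.8631 mL/hr
Change = 114.8631 − 122.3393 = -7.476293 mL/hr → 7.476293 mL/hr decrease

7 mL/hr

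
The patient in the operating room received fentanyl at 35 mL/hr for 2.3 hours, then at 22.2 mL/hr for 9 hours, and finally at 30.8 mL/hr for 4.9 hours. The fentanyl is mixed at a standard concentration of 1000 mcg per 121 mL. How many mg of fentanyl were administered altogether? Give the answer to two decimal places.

Concentration = 1000 mcg ÷ 121 mL = 8.264463 mcg/mL
Stage 1: 35 mL/hr × 2.3 hr = 80.5 mL → 80.5 mL × 8.264463 mcg/mL = 665.2893 mcg
Stage 2: 22.2 mL/hr × 9 hr = 199.8 mL → 199.8 mL × 8.264463 mcg/mL = 1651.24 mcg
Stage 3: 30.8 mL/hr × 4.9 hr = 150.92 mL → 150.92 mL × 8.264463 mcg/mL = 1247.273 mcg
Total = 665.2893 + 1651.24 + 1247.273 = 3563.802 mcg = 3.563802 mg

3.56 mg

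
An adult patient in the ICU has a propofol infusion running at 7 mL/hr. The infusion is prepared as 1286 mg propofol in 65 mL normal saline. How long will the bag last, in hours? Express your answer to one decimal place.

Duration = 65 mL ÷ 7 mL/hr = 9.285714 hr

9.3 hours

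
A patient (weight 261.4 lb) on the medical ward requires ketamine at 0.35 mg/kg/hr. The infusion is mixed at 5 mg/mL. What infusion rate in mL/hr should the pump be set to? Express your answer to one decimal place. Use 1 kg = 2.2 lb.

8.3 mL/hr

Weight = 261.4 lb ÷ 2.2 lb/kg = 118.8182 kg
Dose = 0.35 mg/kg/hr × 118.8182 kg = 41.58636 mg/hr
Rate = 41.58636 mg/hr ÷ 5 mg/mL = 8.317273 mL/hr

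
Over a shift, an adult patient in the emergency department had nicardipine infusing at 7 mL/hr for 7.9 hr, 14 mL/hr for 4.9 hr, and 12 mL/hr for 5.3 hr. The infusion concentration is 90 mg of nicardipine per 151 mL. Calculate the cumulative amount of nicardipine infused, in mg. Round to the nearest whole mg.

112 mg

Concentration = 90 mg ÷ 151 mL = 0.5960265 mg/mL
Stage 1: 7 mL/hr × 7.9 hr = 55.3 mL → 55.3 mL × 0.5960265 mg/mL = 32.96026 mg
Stage 2: 14 mL/hr × 4.9 hr = 68.6 mL → 68.6 mL × 0.5960265 mg/mL = 40.88742 mg
Stage 3: 12 mL/hr × 5.3 hr = 63.6 mL → 63.6 mL × 0.5960265 mg/mL = 37.90728 mg
Total = 32.96026 + 40.88742 + 37.90728 = 111.755 mg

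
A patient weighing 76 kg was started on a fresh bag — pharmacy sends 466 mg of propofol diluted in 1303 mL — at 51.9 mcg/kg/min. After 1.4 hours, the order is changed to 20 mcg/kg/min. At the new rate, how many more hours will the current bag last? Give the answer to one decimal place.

1.5 hours

Initial rate:
Dose = 51.9 mcg/kg/min × 76 kg = 3944.4 mcg/min
3944.4 mcg/min × 60 min/hr = 236664 mcg/hr
Concentration = 466 mg ÷ 1303 mL = 0.3576362 mg/mL = 357.6362 mcg/mL
Rate = 236664 mcg/hr ÷ 357.6362 mcg/mL = 661.745 mL/hr
Volume infused so far = 661.745 mL/hr × 1.4 hr = 926.4431 mL
Volume remaining = 1303 − 926.4431 = 376.5569 mL
New rate:
Dose = 20 mcg/kg/min × 76 kg = 1520 mcg/min
1520 mcg/min × 60 min/hr = 91200 mcg/hr
Rate = 91200 mcg/hr ÷ 357.6362 mcg/mL = 255.0077 mL/hr
Time remaining = 376.5569 mL ÷ 255.0077 mL/hr = 1.476649 hr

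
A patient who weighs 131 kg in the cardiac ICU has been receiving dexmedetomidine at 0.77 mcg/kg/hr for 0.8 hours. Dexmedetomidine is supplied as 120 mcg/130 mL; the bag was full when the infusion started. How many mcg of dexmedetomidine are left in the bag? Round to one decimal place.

Dose = 0.77 mcg/kg/hr × 131 kg = 100.87 mcg/hr
Concentration = 120 mcg ÷ 130 mL = 0.9230769 mcg/mL
Rate = 100.87 mcg/hr ÷ 0.9230769 mcg/mL = 109.2758 mL/hr
Volume infused = 109.2758 mL/hr × 0.8 hr = 87.42067 mL
Volume remaining = 130 − 87.42067 = 42.57933 mL
Drug remaining = 42.57933 mL × 0.9230769 mcg/mL = 39.304 mcg

39.3 mcg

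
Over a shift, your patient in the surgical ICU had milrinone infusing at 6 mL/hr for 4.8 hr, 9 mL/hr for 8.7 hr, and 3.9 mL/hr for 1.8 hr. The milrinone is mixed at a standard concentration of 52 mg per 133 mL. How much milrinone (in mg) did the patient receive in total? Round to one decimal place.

44.6 mg

Concentration = 52 mg ÷ 133 mL = 0.3909774 mg/mL
Stage 1: 6 mL/hr × 4.8 hr = 28.8 mL → 28.8 mL × 0.3909774 mg/mL = 11.26015 mg
Stage 2: 9 mL/hr × 8.7 hr = 78.3 mL → 78.3 mL × 0.3909774 mg/mL = 30.61353 mg
Stage 3: 3.9 mL/hr × 1.8 hr = 7.02 mL → 7.02 mL × 0.3909774 mg/mL = 2.744662 mg
Total = 11.26015 + 30.61353 + 2.744662 = 44.61835 mg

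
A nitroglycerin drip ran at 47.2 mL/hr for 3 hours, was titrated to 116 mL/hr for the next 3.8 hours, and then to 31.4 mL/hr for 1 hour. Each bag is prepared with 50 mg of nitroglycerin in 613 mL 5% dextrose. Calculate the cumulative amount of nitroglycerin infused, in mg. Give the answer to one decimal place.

Concentration = 50 mg ÷ 613 mL = 0.08156607 mg/mL
Stage 1: 47.2 mL/hr × 3 hr = 141.6 mL → 141.6 mL × 0.08156607 mg/mL = 11.54976 mg
Stage 2: 116 mL/hr × 3.8 hr = 440.8 mL → 440.8 mL × 0.08156607 mg/mL = 35.95432 mg
Stage 3: 31.4 mL/hr × 1 hr = 31.4 mL → 31.4 mL × 0.08156607 mg/mL = 2.561175 mg
Total = 11.54976 + 35.95432 + 2.561175 = 50.06525 mg

50.1 mg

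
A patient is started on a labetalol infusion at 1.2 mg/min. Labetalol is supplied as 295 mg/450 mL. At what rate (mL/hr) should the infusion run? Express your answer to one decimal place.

1.2 mg/min × 60 min/hr = 72 mg/hr
Concentration = 295 mg ÷ 450 mL = 0.6555556 mg/mL
Rate = 72 mg/hr ÷ 0.6555556 mg/mL = 109.8305 mL/hr

109.8 mL/hr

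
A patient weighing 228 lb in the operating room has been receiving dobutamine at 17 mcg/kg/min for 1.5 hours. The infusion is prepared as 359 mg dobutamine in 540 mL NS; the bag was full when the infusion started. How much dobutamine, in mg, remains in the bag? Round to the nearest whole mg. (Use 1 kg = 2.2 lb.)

200 mg

Weight = 228 lb ÷ 2.2 lb/kg = 103.6364 kg
Dose = 17 mcg/kg/min × 103.6364 kg = 1761.818 mcg/min
1761.818 mcg/min × 60 min/hr = 105709.1 mcg/hr
Concentration = 359 mg ÷ 540 mL = 0.6648148 mg/mL = 664.8148 mcg/mL
Rate = 105709.1 mcg/hr ÷ 664.8148 mcg/mL = 159.0053 mL/hr
Volume infused = 159.0053 mL/hr × 1.5 hr = 238.508 mL
Volume remaining = 540 − 238.508 = 301.492 mL
Drug remaining = 301.492 mL × 664.8148 mcg/mL = 200436.4 mcg = 200.4364 mg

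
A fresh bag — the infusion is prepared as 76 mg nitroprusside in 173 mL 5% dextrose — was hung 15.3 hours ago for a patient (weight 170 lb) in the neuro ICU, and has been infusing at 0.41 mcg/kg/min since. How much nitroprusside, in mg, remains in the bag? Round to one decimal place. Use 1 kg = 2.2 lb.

46.9 mg

Weight = 170 lb ÷ 2.2 lb/kg = 77.27273 kg
Dose = 0.41 mcg/kg/min × 77.27273 kg = 31.68182 mcg/min
31.68182 mcg/min × 60 min/hr = 1900.909 mcg/hr
Concentration = 76 mg ÷ 173 mL = 0.4393064 mg/mL = 439.3064 mcg/mL
Rate = 1900.909 mcg/hr ÷ 439.3064 mcg/mL = 4.327069 mL/hr
Volume infused = 4.327069 mL/hr × 15.3 hr = 66.20416 mL
Volume remaining = 173 − 66.20416 = 106.7958 mL
Drug remaining = 106.7958 mL × 439.3064 mcg/mL = 46916.09 mcg = 46.91609 mg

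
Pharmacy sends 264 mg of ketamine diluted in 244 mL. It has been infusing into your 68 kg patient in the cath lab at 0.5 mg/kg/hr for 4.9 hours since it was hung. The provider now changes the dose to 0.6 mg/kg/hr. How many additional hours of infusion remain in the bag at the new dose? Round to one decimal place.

2.4 hours

Initial rate:
Dose = 0.5 mg/kg/hr × 68 kg = 34 mg/hr
Concentration = 264 mg ÷ 244 mL = 1.081967 mg/mL
Rate = 34 mg/hr ÷ 1.081967 mg/mL = 31.42424 mL/hr
Volume infused so far = 31.42424 mL/hr × 4.9 hr = 153.9788 mL
Volume remaining = 244 − 153.9788 = 90.02121 mL
New rate:
Dose = 0.6 mg/kg/hr × 68 kg = 40.8 mg/hr
Rate = 40.8 mg/hr ÷ 1.081967 mg/mL = 37.70909 mL/hr
Time remaining = 90.02121 mL ÷ 37.70909 mL/hr = 2.387255 hr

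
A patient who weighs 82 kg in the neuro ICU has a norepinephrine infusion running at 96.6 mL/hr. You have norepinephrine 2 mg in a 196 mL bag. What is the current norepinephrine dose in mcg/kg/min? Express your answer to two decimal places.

0.20 mcg/kg/min

Concentration = 2 mg ÷ 196 mL = 0.01020408 mg/mL = 10.20408 mcg/mL
Drug rate = 96.6 mL/hr × 10.20408 mcg/mL = 985.7143 mcg/hr
985.7143 mcg/hr ÷ 60 min/hr = 16.42857 mcg/min
16.42857 mcg/min ÷ 82 kg = 0.2003484 mcg/kg/min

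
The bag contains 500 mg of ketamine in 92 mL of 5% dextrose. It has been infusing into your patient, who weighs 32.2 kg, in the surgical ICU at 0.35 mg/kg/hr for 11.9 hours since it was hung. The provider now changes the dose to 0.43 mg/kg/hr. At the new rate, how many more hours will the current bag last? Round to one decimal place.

Initial rate:
Dose = 0.35 mg/kg/hr × 32.2 kg = 11.27 mg/hr
Concentration = 500 mg ÷ 92 mL = 5.434783 mg/mL
Rate = 11.27 mg/hr ÷ 5.434783 mg/mL = 2.07368 mL/hr
Volume infused so far = 2.07368 mL/hr × 11.9 hr = 24.67679 mL
Volume remaining = 92 − 24.67679 = 67.32321 mL
New rate:
Dose = 0.43 mg/kg/hr × 32.2 kg = 13.846 mg/hr
Rate = 13.846 mg/hr ÷ 5.434783 mg/mL = 2.547664 mL/hr
Time remaining = 67.32321 mL ÷ 2.547664 mL/hr = 26.42547 hr

26.4 hours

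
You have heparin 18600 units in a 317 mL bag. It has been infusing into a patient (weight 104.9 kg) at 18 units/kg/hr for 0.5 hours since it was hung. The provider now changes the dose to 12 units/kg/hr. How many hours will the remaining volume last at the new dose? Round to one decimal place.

Initial rate:
Dose = 18 units/kg/hr × 104.9 kg = 1888.2 units/hr
Concentration = 18600 units ÷ 317 mL = 58.67508 units/mL
Rate = 1888.2 units/hr ÷ 58.67508 units/mL = 32.18061 mL/hr
Volume infused so far = 32.18061 mL/hr × 0.5 hr = 16.09031 mL
Volume remaining = 317 − 16.09031 = 300.9097 mL
New rate:
Dose = 12 units/kg/hr × 104.9 kg = 1258.8 units/hr
Rate = 1258.8 units/hr ÷ 58.67508 units/mL = 21.45374 mL/hr
Time remaining = 300.9097 mL ÷ 21.45374 mL/hr = 14.02598 hr

14.0 hours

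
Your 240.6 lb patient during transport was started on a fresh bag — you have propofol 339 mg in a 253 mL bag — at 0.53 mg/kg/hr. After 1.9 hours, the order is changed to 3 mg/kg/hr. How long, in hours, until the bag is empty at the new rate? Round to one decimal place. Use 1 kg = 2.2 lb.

0.7 hours

Initial rate:
Weight = 240.6 lb ÷ 2.2 lb/kg = 109.3636 kg
Dose = 0.53 mg/kg/hr × 109.3636 kg = 57.96273 mg/hr
Concentration = 339 mg ÷ 253 mL = 1.339921 mg/mL
Rate = 57.96273 mg/hr ÷ 1.339921 mg/mL = 43.25832 mL/hr
Volume infused so far = 43.25832 mL/hr × 1.9 hr = 82.19081 mL
Volume remaining = 253 − 82.19081 = 170.8092 mL
New rate:
Dose = 3 mg/kg/hr × 109.3636 kg = 328.0909 mg/hr
Rate = 328.0909 mg/hr ÷ 1.339921 mg/mL = 244.8584 mL/hr
Time remaining = 170.8092 mL ÷ 244.8584 mL/hr = 0.6975835 hr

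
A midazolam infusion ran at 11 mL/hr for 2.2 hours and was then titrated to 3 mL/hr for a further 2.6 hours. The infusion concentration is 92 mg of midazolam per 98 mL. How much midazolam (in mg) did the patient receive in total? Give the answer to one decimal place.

30.0 mg

Concentration = 92 mg ÷ 98 mL = 0.9387755 mg/mL
Stage 1: 11 mL/hr × 2.2 hr = 24.2 mL → 24.2 mL × 0.9387755 mg/mL = 22.71837 mg
Stage 2: 3 mL/hr × 2.6 hr = 7.8 mL → 7.8 mL × 0.9387755 mg/mL = 7.322449 mg
Total = 22.71837 + 7.322449 = 30.04082 mg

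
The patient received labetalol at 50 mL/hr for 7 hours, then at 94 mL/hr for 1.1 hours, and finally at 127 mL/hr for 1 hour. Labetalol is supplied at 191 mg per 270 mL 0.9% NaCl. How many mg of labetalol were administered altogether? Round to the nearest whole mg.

411 mg

Concentration = 191 mg ÷ 270 mL = 0.7074074 mg/mL
Stage 1: 50 mL/hr × 7 hr = 350 mL → 350 mL × 0.7074074 mg/mL = 247.5926 mg
Stage 2: 94 mL/hr × 1.1 hr = 103.4 mL → 103.4 mL × 0.7074074 mg/mL = 73.14593 mg
Stage 3: 127 mL/hr × 1 hr = 127 mL → 127 mL × 0.7074074 mg/mL = 89.84074 mg
Total = 247.5926 + 73.14593 + 89.84074 = 410.5793 mg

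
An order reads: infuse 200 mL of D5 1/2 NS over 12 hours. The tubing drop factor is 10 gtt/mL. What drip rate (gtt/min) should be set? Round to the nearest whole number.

200 mL ÷ (12 hr × 60 = 720 min) = 0.2777778 mL/min
0.2777778 mL/min × 10 gtt/mL = 2.777778 gtt/min

3 gtt/min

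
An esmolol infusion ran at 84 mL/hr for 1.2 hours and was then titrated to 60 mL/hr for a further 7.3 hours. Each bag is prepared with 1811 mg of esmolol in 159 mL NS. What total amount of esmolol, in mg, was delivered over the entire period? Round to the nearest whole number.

6137 mg

Concentration = 1811 mg ÷ 159 mL = 11.38994 mg/mL
Stage 1: 84 mL/hr × 1.2 hr = 100.8 mL → 100.8 mL × 11.38994 mg/mL = 1148.106 mg
Stage 2: 60 mL/hr × 7.3 hr = 438 mL → 438 mL × 11.38994 mg/mL = 4988.792 mg
Total = 1148.106 + 4988.792 = 6136.898 mg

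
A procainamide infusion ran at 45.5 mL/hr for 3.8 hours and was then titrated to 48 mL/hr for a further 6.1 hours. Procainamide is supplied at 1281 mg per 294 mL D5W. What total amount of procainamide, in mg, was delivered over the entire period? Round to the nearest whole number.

2029 mg

Concentration = 1281 mg ÷ 294 mL = 4.357143 mg/mL
Stage 1: 45.5 mL/hr × 3.8 hr = 172.9 mL → 172.9 mL × 4.357143 mg/mL = 753.35 mg
Stage 2: 48 mL/hr × 6.1 hr = 292.8 mL → 292.8 mL × 4.357143 mg/mL = 1275.771 mg
Total = 753.35 + 1275.771 = 2029.121 mg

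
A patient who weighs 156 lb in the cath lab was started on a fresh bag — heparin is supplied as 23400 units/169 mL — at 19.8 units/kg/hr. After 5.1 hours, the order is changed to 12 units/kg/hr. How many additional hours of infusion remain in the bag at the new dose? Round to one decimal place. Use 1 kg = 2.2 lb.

Initial rate:
Weight = 156 lb ÷ 2.2 lb/kg = 70.90909 kg
Dose = 19.8 units/kg/hr × 70.90909 kg = 1404 units/hr
Concentration = 23400 units ÷ 169 mL = 138.4615 units/mL
Rate = 1404 units/hr ÷ 138.4615 units/mL = 10.14 mL/hr
Volume infused so far = 10.14 mL/hr × 5.1 hr = 51.714 mL
Volume remaining = 169 − 51.714 = 117.286 mL
New rate:
Dose = 12 units/kg/hr × 70.90909 kg = 850.9091 units/hr
Rate = 850.9091 units/hr ÷ 138.4615 units/mL = 6.145455 mL/hr
Time remaining = 117.286 mL ÷ 6.145455 mL/hr = 19.085 hr

19.1 hours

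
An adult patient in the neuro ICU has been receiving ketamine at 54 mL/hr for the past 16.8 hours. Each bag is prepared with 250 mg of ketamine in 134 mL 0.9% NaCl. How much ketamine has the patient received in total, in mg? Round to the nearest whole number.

1693 mg

Concentration = 250 mg ÷ 134 mL = 1.865672 mg/mL
Drug rate = 54 mL/hr × 1.865672 mg/mL = 100.7463 mg/hr
Total = 100.7463 mg/hr × 16.8 hr = 1692.537 mg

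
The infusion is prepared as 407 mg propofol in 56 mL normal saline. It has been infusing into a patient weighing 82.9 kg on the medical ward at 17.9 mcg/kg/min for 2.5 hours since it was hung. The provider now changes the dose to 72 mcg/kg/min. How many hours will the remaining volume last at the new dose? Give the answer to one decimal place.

Initial rate:
Dose = 17.9 mcg/kg/min × 82.9 kg = 1483.91 mcg/min
1483.91 mcg/min × 60 min/hr = 89034.6 mcg/hr
Concentration = 407 mg ÷ 56 mL = 7.267857 mg/mL = 7267.857 mcg/mL
Rate = 89034.6 mcg/hr ÷ 7267.857 mcg/mL = 12.25046 mL/hr
Volume infused so far = 12.25046 mL/hr × 2.5 hr = 30.62615 mL
Volume remaining = 56 − 30.62615 = 25.37385 mL
New rate:
Dose = 72 mcg/kg/min × 82.9 kg = 5968.8 mcg/min
5968.8 mcg/min × 60 min/hr = 358128 mcg/hr
Rate = 358128 mcg/hr ÷ 7267.857 mcg/mL = 49.2756 mL/hr
Time remaining = 25.37385 mL ÷ 49.2756 mL/hr = 0.5149374 hr

0.5 hours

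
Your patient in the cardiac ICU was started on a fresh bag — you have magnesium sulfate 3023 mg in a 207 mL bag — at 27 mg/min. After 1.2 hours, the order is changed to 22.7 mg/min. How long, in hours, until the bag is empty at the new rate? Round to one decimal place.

0.8 hours

Initial rate:
27 mg/min × 60 min/hr = 1620 mg/hr
Concentration = 3023 mg ÷ 207 mL = 14.60386 mg/mL
Rate = 1620 mg/hr ÷ 14.60386 mg/mL = 110.9295 mL/hr
Volume infused so far = 110.9295 mL/hr × 1.2 hr = 133.1154 mL
Volume remaining = 207 − 133.1154 = 73.88455 mL
New rate:
22.7 mg/min × 60 min/hr = 1362 mg/hr
Rate = 1362 mg/hr ÷ 14.60386 mg/mL = 93.26298 mL/hr
Time remaining = 73.88455 mL ÷ 93.26298 mL/hr = 0.7922173 hr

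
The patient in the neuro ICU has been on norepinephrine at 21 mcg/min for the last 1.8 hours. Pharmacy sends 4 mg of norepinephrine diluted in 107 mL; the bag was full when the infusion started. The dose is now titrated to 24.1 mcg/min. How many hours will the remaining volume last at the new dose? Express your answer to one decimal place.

Initial rate:
21 mcg/min × 60 min/hr = 1260 mcg/hr
Concentration = 4 mg ÷ 107 mL = 0.03738318 mg/mL = 37.38318 mcg/mL
Rate = 1260 mcg/hr ÷ 37.38318 mcg/mL = 33.705 mL/hr
Volume infused so far = 33.705 mL/hr × 1.8 hr = 60.669 mL
Volume remaining = 107 − 60.669 = 46.331 mL
New rate:
24.1 mcg/min × 60 min/hr = 1446 mcg/hr
Rate = 1446 mcg/hr ÷ 37.38318 mcg/mL = 38.6805 mL/hr
Time remaining = 46.331 mL ÷ 38.6805 mL/hr = 1.197787 hr

1.2 hours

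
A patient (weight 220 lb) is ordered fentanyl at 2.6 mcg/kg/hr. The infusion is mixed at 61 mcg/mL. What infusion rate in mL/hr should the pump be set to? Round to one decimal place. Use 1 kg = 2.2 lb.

4.3 mL/hr

Weight = 220 lb ÷ 2.2 lb/kg = 100 kg
Dose = 2.6 mcg/kg/hr × 100 kg = 260 mcg/hr
Rate = 260 mcg/hr ÷ 61 mcg/mL = 4.262295 mL/hr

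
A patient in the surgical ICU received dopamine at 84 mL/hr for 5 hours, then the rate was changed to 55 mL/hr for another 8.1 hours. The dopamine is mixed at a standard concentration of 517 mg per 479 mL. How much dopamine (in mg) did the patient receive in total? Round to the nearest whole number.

Concentration = 517 mg ÷ 479 mL = 1.079332 mg/mL
Stage 1: 84 mL/hr × 5 hr = 420 mL → 420 mL × 1.079332 mg/mL = 453.3194 mg
Stage 2: 55 mL/hr × 8.1 hr = 445.5 mL → 445.5 mL × 1.079332 mg/mL = 480.8424 mg
Total = 453.3194 + 480.8424 = 934.1618 mg

934 mg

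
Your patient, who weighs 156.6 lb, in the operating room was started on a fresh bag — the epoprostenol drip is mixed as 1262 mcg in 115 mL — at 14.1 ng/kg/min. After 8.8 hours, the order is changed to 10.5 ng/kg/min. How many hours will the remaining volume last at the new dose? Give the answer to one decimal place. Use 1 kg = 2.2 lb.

16.3 hours

Initial rate:
Weight = 156.6 lb ÷ 2.2 lb/kg = 71.18182 kg
Dose = 14.1 ng/kg/min × 71.18182 kg = 1003.664 ng/min
1003.664 ng/min × 60 min/hr = 60219.82 ng/hr
Concentration = 1262 mcg ÷ 115 mL = 10.97391 mcg/mL = 10973.91 ng/mL
Rate = 60219.82 ng/hr ÷ 10973.91 ng/mL = 5.487543 mL/hr
Volume infused so far = 5.487543 mL/hr × 8.8 hr = 48.29038 mL
Volume remaining = 115 − 48.29038 = 66.70962 mL
New rate:
Dose = 10.5 ng/kg/min × 71.18182 kg = 747.4091 ng/min
747.4091 ng/min × 60 min/hr = 44844.55 ng/hr
Rate = 44844.55 ng/hr ÷ 10973.91 ng/mL = 4.086468 mL/hr
Time remaining = 66.70962 mL ÷ 4.086468 mL/hr = 16.32452 hr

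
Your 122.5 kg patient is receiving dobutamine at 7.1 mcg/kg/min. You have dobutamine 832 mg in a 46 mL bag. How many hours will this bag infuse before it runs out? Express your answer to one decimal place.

Dose = 7.1 mcg/kg/min × 122.5 kg = 869.75 mcg/min
869.75 mcg/min × 60 min/hr = 52185 mcg/hr
Concentration = 832 mg ÷ 46 mL = 18.08696 mg/mL = 18086.96 mcg/mL
Rate = 52185 mcg/hr ÷ 18086.96 mcg/mL = 2.885228 mL/hr
Duration = 46 mL ÷ 2.885228 mL/hr = 15.94328 hr

15.9 hours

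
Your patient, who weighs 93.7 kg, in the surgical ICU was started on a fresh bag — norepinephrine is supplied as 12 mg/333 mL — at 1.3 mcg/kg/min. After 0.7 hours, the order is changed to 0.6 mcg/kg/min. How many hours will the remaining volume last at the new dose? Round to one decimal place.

2.0 hours

Initial rate:
Dose = 1.3 mcg/kg/min × 93.7 kg = 121.81 mcg/min
121.81 mcg/min × 60 min/hr = 7308.6 mcg/hr
Concentration = 12 mg ÷ 333 mL = 0.03603604 mg/mL = 36.03604 mcg/mL
Rate = 7308.6 mcg/hr ÷ 36.03604 mcg/mL = 202.8136 mL/hr
Volume infused so far = 202.8136 mL/hr × 0.7 hr = 141.9696 mL
Volume remaining = 333 − 141.9696 = 191.0304 mL
New rate:
Dose = 0.6 mcg/kg/min × 93.7 kg = 56.22 mcg/min
56.22 mcg/min × 60 min/hr = 3373.2 mcg/hr
Rate = 3373.2 mcg/hr ÷ 36.03604 mcg/mL = 93.6063 mL/hr
Time remaining = 191.0304 mL ÷ 93.6063 mL/hr = 2.040786 hr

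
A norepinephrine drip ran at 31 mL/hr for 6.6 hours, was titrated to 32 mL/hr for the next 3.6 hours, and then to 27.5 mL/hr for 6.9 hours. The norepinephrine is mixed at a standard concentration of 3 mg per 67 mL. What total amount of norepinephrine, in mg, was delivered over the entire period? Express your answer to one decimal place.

22.8 mg

Concentration = 3 mg ÷ 67 mL = 0.04477612 mg/mL
Stage 1: 31 mL/hr × 6.6 hr = 204.6 mL → 204.6 mL × 0.04477612 mg/mL = 9.161194 mg
Stage 2: 32 mL/hr × 3.6 hr = 115.2 mL → 115.2 mL × 0.04477612 mg/mL = 5.158209 mg
Stage 3: 27.5 mL/hr × 6.9 hr = 189.75 mL → 189.75 mL × 0.04477612 mg/mL = 8.496269 mg
Total = 9.161194 + 5.158209 + 8.496269 = 22.81567 mg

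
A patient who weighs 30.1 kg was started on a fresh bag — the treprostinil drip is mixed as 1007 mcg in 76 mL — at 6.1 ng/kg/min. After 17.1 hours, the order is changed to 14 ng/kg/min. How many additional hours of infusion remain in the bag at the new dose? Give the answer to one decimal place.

32.4 hours

Initial rate:
Dose = 6.1 ng/kg/min × 30.1 kg = 183.61 ng/min
183.61 ng/min × 60 min/hr = 11016.6 ng/hr
Concentration = 1007 mcg ÷ 76 mL = 13.25 mcg/mL = 13250 ng/mL
Rate = 11016.6 ng/hr ÷ 13250 ng/mL = 0.8314415 mL/hr
Volume infused so far = 0.8314415 mL/hr × 17.1 hr = 14.21765 mL
Volume remaining = 76 − 14.21765 = 61.78235 mL
New rate:
Dose = 14 ng/kg/min × 30.1 kg = 421.4 ng/min
421.4 ng/min × 60 min/hr = 25284 ng/hr
Rate = 25284 ng/hr ÷ 13250 ng/mL = 1.908226 mL/hr
Time remaining = 61.78235 mL ÷ 1.908226 mL/hr = 32.37684 hr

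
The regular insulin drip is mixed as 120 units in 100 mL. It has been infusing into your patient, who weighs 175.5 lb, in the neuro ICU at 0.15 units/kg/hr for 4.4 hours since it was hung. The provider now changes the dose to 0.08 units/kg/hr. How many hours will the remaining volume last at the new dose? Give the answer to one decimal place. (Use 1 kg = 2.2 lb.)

10.6 hours

Initial rate:
Weight = 175.5 lb ÷ 2.2 lb/kg = 79.77273 kg
Dose = 0.15 units/kg/hr × 79.77273 kg = 11.96591 units/hr
Concentration = 120 units ÷ 100 mL = 1.2 units/mL
Rate = 11.96591 units/hr ÷ 1.2 units/mL = 9.971591 mL/hr
Volume infused so far = 9.971591 mL/hr × 4.4 hr = 43.875 mL
Volume remaining = 100 − 43.875 = 56.125 mL
New rate:
Dose = 0.08 units/kg/hr × 79.77273 kg = 6.381818 units/hr
Rate = 6.381818 units/hr ÷ 1.2 units/mL = 5.318182 mL/hr
Time remaining = 56.125 mL ÷ 5.318182 mL/hr = 10.55342 hr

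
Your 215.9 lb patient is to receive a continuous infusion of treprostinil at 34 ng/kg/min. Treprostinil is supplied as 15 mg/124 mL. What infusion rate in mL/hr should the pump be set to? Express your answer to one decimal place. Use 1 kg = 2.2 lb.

Weight = 215.9 lb ÷ 2.2 lb/kg = 98.13636 kg
Dose = 34 ng/kg/min × 98.13636 kg = 3336.636 ng/min
3336.636 ng/min × 60 min/hr = 200198.2 ng/hr
Concentration = 15 mg ÷ 124 mL = 0.1209677 mg/mL = 120967.7 ng/mL
Rate = 200198.2 ng/hr ÷ 120967.7 ng/mL = 1.654972 mL/hr

1.7 mL/hr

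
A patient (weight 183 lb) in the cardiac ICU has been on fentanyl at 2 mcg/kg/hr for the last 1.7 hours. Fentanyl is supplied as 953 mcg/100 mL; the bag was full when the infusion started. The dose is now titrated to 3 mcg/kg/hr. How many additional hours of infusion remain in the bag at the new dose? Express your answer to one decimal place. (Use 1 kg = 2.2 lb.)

Initial rate:
Weight = 183 lb ÷ 2.2 lb/kg = 83.18182 kg
Dose = 2 mcg/kg/hr × 83.18182 kg = 166.3636 mcg/hr
Concentration = 953 mcg ÷ 100 mL = 9.53 mcg/mL
Rate = 166.3636 mcg/hr ÷ 9.53 mcg/mL = 17.45683 mL/hr
Volume infused so far = 17.45683 mL/hr × 1.7 hr = 29.67662 mL
Volume remaining = 100 − 29.67662 = 70.32338 mL
New rate:
Dose = 3 mcg/kg/hr × 83.18182 kg = 249.5455 mcg/hr
Rate = 249.5455 mcg/hr ÷ 9.53 mcg/mL = 26.18525 mL/hr
Time remaining = 70.32338 mL ÷ 26.18525 mL/hr = 2.68561 hr

2.7 hours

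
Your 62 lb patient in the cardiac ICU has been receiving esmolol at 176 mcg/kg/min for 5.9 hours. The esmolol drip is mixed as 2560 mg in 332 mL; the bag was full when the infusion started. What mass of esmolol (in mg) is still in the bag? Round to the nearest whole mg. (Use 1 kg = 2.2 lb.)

804 mg

Weight = 62 lb ÷ 2.2 lb/kg = 28.18182 kg
Dose = 176 mcg/kg/min × 28.18182 kg = 4960 mcg/min
4960 mcg/min × 60 min/hr = 297600 mcg/hr
Concentration = 2560 mg ÷ 332 mL = 7.710843 mg/mL = 7710.843 mcg/mL
Rate = 297600 mcg/hr ÷ 7710.843 mcg/mL = 38.595 mL/hr
Volume infused = 38.595 mL/hr × 5.9 hr = 227.7105 mL
Volume remaining = 332 − 227.7105 = 104.2895 mL
Drug remaining = 104.2895 mL × 7710.843 mcg/mL = 804160 mcg = 804.16 mg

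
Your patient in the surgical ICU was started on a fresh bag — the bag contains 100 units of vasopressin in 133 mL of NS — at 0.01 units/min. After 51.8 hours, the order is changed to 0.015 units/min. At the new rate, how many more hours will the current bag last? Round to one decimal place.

Initial rate:
0.01 units/min × 60 min/hr = 0.6 units/hr
Concentration = 100 units ÷ 133 mL = 0.7518797 units/mL
Rate = 0.6 units/hr ÷ 0.7518797 units/mL = 0.798 mL/hr
Volume infused so far = 0.798 mL/hr × 51.8 hr = 41.3364 mL
Volume remaining = 133 − 41.3364 = 91.6636 mL
New rate:
0.015 units/min × 60 min/hr = 0.9 units/hr
Rate = 0.9 units/hr ÷ 0.7518797 units/mL = 1.197 mL/hr
Time remaining = 91.6636 mL ÷ 1.197 mL/hr = 76.57778 hr

76.6 hours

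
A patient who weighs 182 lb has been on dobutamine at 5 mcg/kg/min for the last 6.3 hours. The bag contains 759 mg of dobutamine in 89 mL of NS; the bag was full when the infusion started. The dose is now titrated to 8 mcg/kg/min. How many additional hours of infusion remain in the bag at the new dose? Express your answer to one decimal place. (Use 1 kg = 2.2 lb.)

15.2 hours

Initial rate:
Weight = 182 lb ÷ 2.2 lb/kg = 82.72727 kg
Dose = 5 mcg/kg/min × 82.72727 kg = 413.6364 mcg/min
413.6364 mcg/min × 60 min/hr = 24818.18 mcg/hr
Concentration = 759 mg ÷ 89 mL = 8.52809 mg/mL = 8528.09 mcg/mL
Rate = 24818.18 mcg/hr ÷ 8528.09 mcg/mL = 2.910169 mL/hr
Volume infused so far = 2.910169 mL/hr × 6.3 hr = 18.33406 mL
Volume remaining = 89 − 18.33406 = 70.66594 mL
New rate:
Dose = 8 mcg/kg/min × 82.72727 kg = 661.8182 mcg/min
661.8182 mcg/min × 60 min/hr = 39709.09 mcg/hr
Rate = 39709.09 mcg/hr ÷ 8528.09 mcg/mL = 4.65627 mL/hr
Time remaining = 70.66594 mL ÷ 4.65627 mL/hr = 15.17651 hr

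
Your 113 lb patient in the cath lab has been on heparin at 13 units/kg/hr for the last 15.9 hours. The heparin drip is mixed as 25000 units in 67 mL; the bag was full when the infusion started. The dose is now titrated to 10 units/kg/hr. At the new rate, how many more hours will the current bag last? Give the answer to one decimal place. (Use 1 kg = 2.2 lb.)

Initial rate:
Weight = 113 lb ÷ 2.2 lb/kg = 51.36364 kg
Dose = 13 units/kg/hr × 51.36364 kg = 667.7273 units/hr
Concentration = 25000 units ÷ 67 mL = 373.1343 units/mL
Rate = 667.7273 units/hr ÷ 373.1343 units/mL = 1.789509 mL/hr
Volume infused so far = 1.789509 mL/hr × 15.9 hr = 28.45319 mL
Volume remaining = 67 − 28.45319 = 38.54681 mL
New rate:
Dose = 10 units/kg/hr × 51.36364 kg = 513.6364 units/hr
Rate = 513.6364 units/hr ÷ 373.1343 units/mL = 1.376545 mL/hr
Time remaining = 38.54681 mL ÷ 1.376545 mL/hr = 28.00257 hr

28.0 hours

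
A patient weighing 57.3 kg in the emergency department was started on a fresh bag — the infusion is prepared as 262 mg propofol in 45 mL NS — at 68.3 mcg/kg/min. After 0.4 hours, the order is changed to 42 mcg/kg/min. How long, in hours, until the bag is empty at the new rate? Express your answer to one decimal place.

1.2 hours

Initial rate:
Dose = 68.3 mcg/kg/min × 57.3 kg = 3913.59 mcg/min
3913.59 mcg/min × 60 min/hr = 234815.4 mcg/hr
Concentration = 262 mg ÷ 45 mL = 5.822222 mg/mL = 5822.222 mcg/mL
Rate = 234815.4 mcg/hr ÷ 5822.222 mcg/mL = 40.33089 mL/hr
Volume infused so far = 40.33089 mL/hr × 0.4 hr = 16.13236 mL
Volume remaining = 45 − 16.13236 = 28.86764 mL
New rate:
Dose = 42 mcg/kg/min × 57.3 kg = 2406.6 mcg/min
2406.6 mcg/min × 60 min/hr = 144396 mcg/hr
Rate = 144396 mcg/hr ÷ 5822.222 mcg/mL = 24.80084 mL/hr
Time remaining = 28.86764 mL ÷ 24.80084 mL/hr = 1.163979 hr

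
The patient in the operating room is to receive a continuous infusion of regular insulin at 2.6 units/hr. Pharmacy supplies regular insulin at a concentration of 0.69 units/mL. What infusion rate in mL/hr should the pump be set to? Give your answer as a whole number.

4 mL/hr

Rate = 2.6 units/hr ÷ 0.69 units/mL = 3.768116 mL/hr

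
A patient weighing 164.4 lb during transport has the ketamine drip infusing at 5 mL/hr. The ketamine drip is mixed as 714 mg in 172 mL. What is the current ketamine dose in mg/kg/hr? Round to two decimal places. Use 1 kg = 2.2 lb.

0.28 mg/kg/hr

Weight = 164.4 lb ÷ 2.2 lb/kg = 74.72727 kg
Concentration = 714 mg ÷ 172 mL = 4.151163 mg/mL
Drug rate = 5 mL/hr × 4.151163 mg/mL = 20.75581 mg/hr
20.75581 mg/hr ÷ 74.72727 kg = 0.2777542 mg/kg/hr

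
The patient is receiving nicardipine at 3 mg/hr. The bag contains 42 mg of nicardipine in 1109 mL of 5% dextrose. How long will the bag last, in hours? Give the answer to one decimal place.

Concentration = 42 mg ÷ 1109 mL = 0.03787196 mg/mL
Rate = 3 mg/hr ÷ 0.03787196 mg/mL = 79.21429 mL/hr
Duration = 1109 mL ÷ 79.21429 mL/hr = 14 hr

14.0 hours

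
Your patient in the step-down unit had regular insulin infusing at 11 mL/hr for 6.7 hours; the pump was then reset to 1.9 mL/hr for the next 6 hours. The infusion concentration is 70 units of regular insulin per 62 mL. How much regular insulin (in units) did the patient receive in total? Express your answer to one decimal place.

Concentration = 70 units ÷ 62 mL = 1.129032 units/mL
Stage 1: 11 mL/hr × 6.7 hr = 73.7 mL → 73.7 mL × 1.129032 units/mL = 83.20968 units
Stage 2: 1.9 mL/hr × 6 hr = 11.4 mL → 11.4 mL × 1.129032 units/mL = 12.87097 units
Total = 83.20968 + 12.87097 = 96.08065 units

96.1 units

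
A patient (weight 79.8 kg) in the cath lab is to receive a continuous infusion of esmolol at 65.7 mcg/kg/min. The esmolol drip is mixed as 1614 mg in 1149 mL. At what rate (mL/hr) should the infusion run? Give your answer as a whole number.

Dose = 65.7 mcg/kg/min × 79.8 kg = 5242.86 mcg/min
5242.86 mcg/min × 60 min/hr = 314571.6 mcg/hr
Concentration = 1614 mg ÷ 1149 mL = 1.4047 mg/mL = 1404.7 mcg/mL
Rate = 314571.6 mcg/hr ÷ 1404.7 mcg/mL = 223.9422 mL/hr

224 mL/hr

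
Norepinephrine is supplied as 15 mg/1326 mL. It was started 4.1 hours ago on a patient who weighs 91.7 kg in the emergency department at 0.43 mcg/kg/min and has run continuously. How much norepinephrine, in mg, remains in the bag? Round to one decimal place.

Dose = 0.43 mcg/kg/min × 91.7 kg = 39.431 mcg/min
39.431 mcg/min × 60 min/hr = 2365.86 mcg/hr
Concentration = 15 mg ÷ 1326 mL = 0.01131222 mg/mL = 11.31222 mcg/mL
Rate = 2365.86 mcg/hr ÷ 11.31222 mcg/mL = 209.142 mL/hr
Volume infused = 209.142 mL/hr × 4.1 hr = 857.4823 mL
Volume remaining = 1326 − 857.4823 = 468.5177 mL
Drug remaining = 468.5177 mL × 11.31222 mcg/mL = 5299.974 mcg = 5.299974 mg

5.3 mg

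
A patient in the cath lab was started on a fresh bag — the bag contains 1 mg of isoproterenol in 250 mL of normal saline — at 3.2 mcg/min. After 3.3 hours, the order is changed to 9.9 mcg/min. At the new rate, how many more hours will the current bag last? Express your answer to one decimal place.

Initial rate:
3.2 mcg/min × 60 min/hr = 192 mcg/hr
Concentration = 1 mg ÷ 250 mL = 0.004 mg/mL = 4 mcg/mL
Rate = 192 mcg/hr ÷ 4 mcg/mL = 48 mL/hr
Volume infused so far = 48 mL/hr × 3.3 hr = 158.4 mL
Volume remaining = 250 − 158.4 = 91.6 mL
New rate:
9.9 mcg/min × 60 min/hr = 594 mcg/hr
Rate = 594 mcg/hr ÷ 4 mcg/mL = 148.5 mL/hr
Time remaining = 91.6 mL ÷ 148.5 mL/hr = 0.616835 hr

0.6 hours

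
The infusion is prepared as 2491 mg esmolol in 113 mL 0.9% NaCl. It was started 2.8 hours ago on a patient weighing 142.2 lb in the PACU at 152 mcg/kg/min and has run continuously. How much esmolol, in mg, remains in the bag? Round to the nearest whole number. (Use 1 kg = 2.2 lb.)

Weight = 142.2 lb ÷ 2.2 lb/kg = 64.63636 kg
Dose = 152 mcg/kg/min × 64.63636 kg = 9824.727 mcg/min
9824.727 mcg/min × 60 min/hr = 589483.6 mcg/hr
Concentration = 2491 mg ÷ 113 mL = 22.04425 mg/mL = 22044.25 mcg/mL
Rate = 589483.6 mcg/hr ÷ 22044.25 mcg/mL = 26.74093 mL/hr
Volume infused = 26.74093 mL/hr × 2.8 hr = 74.8746 mL
Volume remaining = 113 − 74.8746 = 38.1254 mL
Drug remaining = 38.1254 mL × 22044.25 mcg/mL = 840445.8 mcg = 840.4458 mg

840 mg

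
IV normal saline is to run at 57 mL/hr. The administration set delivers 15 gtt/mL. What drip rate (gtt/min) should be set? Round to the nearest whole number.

57 mL/hr ÷ 60 min/hr = 0.95 mL/min
0.95 mL/min × 15 gtt/mL = 14.25 gtt/min

14 gtt/min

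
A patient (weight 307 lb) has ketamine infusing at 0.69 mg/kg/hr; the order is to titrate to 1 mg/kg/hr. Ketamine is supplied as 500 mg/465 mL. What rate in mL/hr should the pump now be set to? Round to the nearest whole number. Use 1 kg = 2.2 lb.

130 mL/hr

Weight = 307 lb ÷ 2.2 lb/kg = 139.5455 kg
Dose = 1 mg/kg/hr × 139.5455 kg = 139.5455 mg/hr
Concentration = 500 mg ÷ 465 mL = 1.075269 mg/mL
Rate = 139.5455 mg/hr ÷ 1.075269 mg/mL = 129.7773 mL/hr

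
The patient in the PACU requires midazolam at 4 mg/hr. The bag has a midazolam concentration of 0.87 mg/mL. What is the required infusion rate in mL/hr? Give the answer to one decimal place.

Rate = 4 mg/hr ÷ 0.87 mg/mL = 4.597701 mL/hr

4.6 mL/hr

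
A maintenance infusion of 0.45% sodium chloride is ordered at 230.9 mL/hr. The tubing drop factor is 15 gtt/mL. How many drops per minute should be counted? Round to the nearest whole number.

58 gtt/min

230.9 mL/hr ÷ 60 min/hr = 3.848333 mL/min
3.848333 mL/min × 15 gtt/mL = 57.725 gtt/min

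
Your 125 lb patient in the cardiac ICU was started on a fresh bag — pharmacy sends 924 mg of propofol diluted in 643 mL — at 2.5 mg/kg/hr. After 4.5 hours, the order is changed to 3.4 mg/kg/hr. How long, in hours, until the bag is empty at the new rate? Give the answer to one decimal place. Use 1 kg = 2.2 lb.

1.5 hours

Initial rate:
Weight = 125 lb ÷ 2.2 lb/kg = 56.81818 kg
Dose = 2.5 mg/kg/hr × 56.81818 kg = 142.0455 mg/hr
Concentration = 924 mg ÷ 643 mL = 1.437014 mg/mL
Rate = 142.0455 mg/hr ÷ 1.437014 mg/mL = 98.84765 mL/hr
Volume infused so far = 98.84765 mL/hr × 4.5 hr = 444.8144 mL
Volume remaining = 643 − 444.8144 = 198.1856 mL
New rate:
Dose = 3.4 mg/kg/hr × 56.81818 kg = 193.1818 mg/hr
Rate = 193.1818 mg/hr ÷ 1.437014 mg/mL = 134.4328 mL/hr
Time remaining = 198.1856 mL ÷ 134.4328 mL/hr = 1.474235 hr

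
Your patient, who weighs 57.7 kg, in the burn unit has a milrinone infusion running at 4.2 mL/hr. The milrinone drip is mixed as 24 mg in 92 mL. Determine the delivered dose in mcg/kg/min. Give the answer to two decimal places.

Concentration = 24 mg ÷ 92 mL = 0.2608696 mg/mL = 260.8696 mcg/mL
Drug rate = 4.2 mL/hr × 260.8696 mcg/mL = 1095.652 mcg/hr
1095.652 mcg/hr ÷ 60 min/hr = 18.26087 mcg/min
18.26087 mcg/min ÷ 57.7 kg = 0.3164795 mcg/kg/min

0.32 mcg/kg/min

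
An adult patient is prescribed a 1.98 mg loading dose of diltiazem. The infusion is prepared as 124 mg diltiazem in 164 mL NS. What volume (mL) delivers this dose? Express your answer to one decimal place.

Concentration = 124 mg ÷ 164 mL = 0.7560976 mg/mL
Volume = 1.98 mg ÷ 0.7560976 mg/mL = 2.61871 mL

2.6 mL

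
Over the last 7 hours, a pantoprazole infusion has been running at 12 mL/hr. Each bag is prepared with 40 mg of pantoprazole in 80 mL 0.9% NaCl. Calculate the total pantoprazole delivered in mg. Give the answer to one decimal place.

42.0 mg

Concentration = 40 mg ÷ 80 mL = 0.5 mg/mL
Drug rate = 12 mL/hr × 0.5 mg/mL = 6 mg/hr
Total = 6 mg/hr × 7 hr = 42 mg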